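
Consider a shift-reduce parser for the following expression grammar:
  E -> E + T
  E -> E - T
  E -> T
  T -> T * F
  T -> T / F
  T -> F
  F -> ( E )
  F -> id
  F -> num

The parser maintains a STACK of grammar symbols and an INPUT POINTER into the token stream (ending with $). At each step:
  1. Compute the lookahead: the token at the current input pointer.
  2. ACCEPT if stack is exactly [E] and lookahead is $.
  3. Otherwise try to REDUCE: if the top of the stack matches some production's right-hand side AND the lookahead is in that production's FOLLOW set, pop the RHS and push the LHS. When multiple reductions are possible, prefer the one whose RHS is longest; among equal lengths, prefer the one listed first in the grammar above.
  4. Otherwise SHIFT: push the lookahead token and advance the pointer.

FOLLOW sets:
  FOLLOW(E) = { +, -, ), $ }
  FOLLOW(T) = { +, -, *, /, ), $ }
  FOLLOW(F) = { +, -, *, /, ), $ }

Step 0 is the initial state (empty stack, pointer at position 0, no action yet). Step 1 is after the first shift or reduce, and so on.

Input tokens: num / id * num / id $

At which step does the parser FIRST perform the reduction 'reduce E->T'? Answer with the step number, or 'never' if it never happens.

Answer: 16

Derivation:
Step 1: shift num. Stack=[num] ptr=1 lookahead=/ remaining=[/ id * num / id $]
Step 2: reduce F->num. Stack=[F] ptr=1 lookahead=/ remaining=[/ id * num / id $]
Step 3: reduce T->F. Stack=[T] ptr=1 lookahead=/ remaining=[/ id * num / id $]
Step 4: shift /. Stack=[T /] ptr=2 lookahead=id remaining=[id * num / id $]
Step 5: shift id. Stack=[T / id] ptr=3 lookahead=* remaining=[* num / id $]
Step 6: reduce F->id. Stack=[T / F] ptr=3 lookahead=* remaining=[* num / id $]
Step 7: reduce T->T / F. Stack=[T] ptr=3 lookahead=* remaining=[* num / id $]
Step 8: shift *. Stack=[T *] ptr=4 lookahead=num remaining=[num / id $]
Step 9: shift num. Stack=[T * num] ptr=5 lookahead=/ remaining=[/ id $]
Step 10: reduce F->num. Stack=[T * F] ptr=5 lookahead=/ remaining=[/ id $]
Step 11: reduce T->T * F. Stack=[T] ptr=5 lookahead=/ remaining=[/ id $]
Step 12: shift /. Stack=[T /] ptr=6 lookahead=id remaining=[id $]
Step 13: shift id. Stack=[T / id] ptr=7 lookahead=$ remaining=[$]
Step 14: reduce F->id. Stack=[T / F] ptr=7 lookahead=$ remaining=[$]
Step 15: reduce T->T / F. Stack=[T] ptr=7 lookahead=$ remaining=[$]
Step 16: reduce E->T. Stack=[E] ptr=7 lookahead=$ remaining=[$]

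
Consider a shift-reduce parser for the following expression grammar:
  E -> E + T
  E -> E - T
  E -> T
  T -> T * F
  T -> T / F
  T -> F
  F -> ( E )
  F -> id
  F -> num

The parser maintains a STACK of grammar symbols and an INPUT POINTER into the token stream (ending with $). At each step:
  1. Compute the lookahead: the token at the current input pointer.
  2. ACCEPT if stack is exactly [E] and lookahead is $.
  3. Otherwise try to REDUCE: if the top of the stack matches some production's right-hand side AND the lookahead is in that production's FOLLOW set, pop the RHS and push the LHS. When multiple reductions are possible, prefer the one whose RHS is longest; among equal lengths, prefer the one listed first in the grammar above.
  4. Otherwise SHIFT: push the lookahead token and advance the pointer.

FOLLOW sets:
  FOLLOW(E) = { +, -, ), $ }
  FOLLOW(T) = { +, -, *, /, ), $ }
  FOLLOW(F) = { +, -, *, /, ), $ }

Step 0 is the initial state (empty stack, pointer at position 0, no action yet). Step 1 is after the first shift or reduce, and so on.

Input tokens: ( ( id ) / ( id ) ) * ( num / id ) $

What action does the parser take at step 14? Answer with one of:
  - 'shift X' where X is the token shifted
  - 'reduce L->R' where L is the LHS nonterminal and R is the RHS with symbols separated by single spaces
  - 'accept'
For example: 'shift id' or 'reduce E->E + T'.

Step 1: shift (. Stack=[(] ptr=1 lookahead=( remaining=[( id ) / ( id ) ) * ( num / id ) $]
Step 2: shift (. Stack=[( (] ptr=2 lookahead=id remaining=[id ) / ( id ) ) * ( num / id ) $]
Step 3: shift id. Stack=[( ( id] ptr=3 lookahead=) remaining=[) / ( id ) ) * ( num / id ) $]
Step 4: reduce F->id. Stack=[( ( F] ptr=3 lookahead=) remaining=[) / ( id ) ) * ( num / id ) $]
Step 5: reduce T->F. Stack=[( ( T] ptr=3 lookahead=) remaining=[) / ( id ) ) * ( num / id ) $]
Step 6: reduce E->T. Stack=[( ( E] ptr=3 lookahead=) remaining=[) / ( id ) ) * ( num / id ) $]
Step 7: shift ). Stack=[( ( E )] ptr=4 lookahead=/ remaining=[/ ( id ) ) * ( num / id ) $]
Step 8: reduce F->( E ). Stack=[( F] ptr=4 lookahead=/ remaining=[/ ( id ) ) * ( num / id ) $]
Step 9: reduce T->F. Stack=[( T] ptr=4 lookahead=/ remaining=[/ ( id ) ) * ( num / id ) $]
Step 10: shift /. Stack=[( T /] ptr=5 lookahead=( remaining=[( id ) ) * ( num / id ) $]
Step 11: shift (. Stack=[( T / (] ptr=6 lookahead=id remaining=[id ) ) * ( num / id ) $]
Step 12: shift id. Stack=[( T / ( id] ptr=7 lookahead=) remaining=[) ) * ( num / id ) $]
Step 13: reduce F->id. Stack=[( T / ( F] ptr=7 lookahead=) remaining=[) ) * ( num / id ) $]
Step 14: reduce T->F. Stack=[( T / ( T] ptr=7 lookahead=) remaining=[) ) * ( num / id ) $]

Answer: reduce T->F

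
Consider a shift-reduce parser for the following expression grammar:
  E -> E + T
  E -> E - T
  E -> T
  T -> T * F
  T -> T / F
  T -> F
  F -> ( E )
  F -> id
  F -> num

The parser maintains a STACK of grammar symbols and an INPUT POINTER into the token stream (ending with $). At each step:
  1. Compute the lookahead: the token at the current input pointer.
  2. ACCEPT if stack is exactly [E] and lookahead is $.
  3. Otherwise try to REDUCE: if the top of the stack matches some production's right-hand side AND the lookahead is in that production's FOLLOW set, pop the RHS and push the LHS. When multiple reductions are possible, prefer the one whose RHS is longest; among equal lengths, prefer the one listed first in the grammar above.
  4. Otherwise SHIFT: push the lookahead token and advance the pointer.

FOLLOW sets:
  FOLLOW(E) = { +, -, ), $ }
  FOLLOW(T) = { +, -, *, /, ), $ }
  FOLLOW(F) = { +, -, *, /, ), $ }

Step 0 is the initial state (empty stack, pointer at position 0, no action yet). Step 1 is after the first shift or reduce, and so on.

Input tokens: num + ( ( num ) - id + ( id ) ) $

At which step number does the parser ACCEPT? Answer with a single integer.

Step 1: shift num. Stack=[num] ptr=1 lookahead=+ remaining=[+ ( ( num ) - id + ( id ) ) $]
Step 2: reduce F->num. Stack=[F] ptr=1 lookahead=+ remaining=[+ ( ( num ) - id + ( id ) ) $]
Step 3: reduce T->F. Stack=[T] ptr=1 lookahead=+ remaining=[+ ( ( num ) - id + ( id ) ) $]
Step 4: reduce E->T. Stack=[E] ptr=1 lookahead=+ remaining=[+ ( ( num ) - id + ( id ) ) $]
Step 5: shift +. Stack=[E +] ptr=2 lookahead=( remaining=[( ( num ) - id + ( id ) ) $]
Step 6: shift (. Stack=[E + (] ptr=3 lookahead=( remaining=[( num ) - id + ( id ) ) $]
Step 7: shift (. Stack=[E + ( (] ptr=4 lookahead=num remaining=[num ) - id + ( id ) ) $]
Step 8: shift num. Stack=[E + ( ( num] ptr=5 lookahead=) remaining=[) - id + ( id ) ) $]
Step 9: reduce F->num. Stack=[E + ( ( F] ptr=5 lookahead=) remaining=[) - id + ( id ) ) $]
Step 10: reduce T->F. Stack=[E + ( ( T] ptr=5 lookahead=) remaining=[) - id + ( id ) ) $]
Step 11: reduce E->T. Stack=[E + ( ( E] ptr=5 lookahead=) remaining=[) - id + ( id ) ) $]
Step 12: shift ). Stack=[E + ( ( E )] ptr=6 lookahead=- remaining=[- id + ( id ) ) $]
Step 13: reduce F->( E ). Stack=[E + ( F] ptr=6 lookahead=- remaining=[- id + ( id ) ) $]
Step 14: reduce T->F. Stack=[E + ( T] ptr=6 lookahead=- remaining=[- id + ( id ) ) $]
Step 15: reduce E->T. Stack=[E + ( E] ptr=6 lookahead=- remaining=[- id + ( id ) ) $]
Step 16: shift -. Stack=[E + ( E -] ptr=7 lookahead=id remaining=[id + ( id ) ) $]
Step 17: shift id. Stack=[E + ( E - id] ptr=8 lookahead=+ remaining=[+ ( id ) ) $]
Step 18: reduce F->id. Stack=[E + ( E - F] ptr=8 lookahead=+ remaining=[+ ( id ) ) $]
Step 19: reduce T->F. Stack=[E + ( E - T] ptr=8 lookahead=+ remaining=[+ ( id ) ) $]
Step 20: reduce E->E - T. Stack=[E + ( E] ptr=8 lookahead=+ remaining=[+ ( id ) ) $]
Step 21: shift +. Stack=[E + ( E +] ptr=9 lookahead=( remaining=[( id ) ) $]
Step 22: shift (. Stack=[E + ( E + (] ptr=10 lookahead=id remaining=[id ) ) $]
Step 23: shift id. Stack=[E + ( E + ( id] ptr=11 lookahead=) remaining=[) ) $]
Step 24: reduce F->id. Stack=[E + ( E + ( F] ptr=11 lookahead=) remaining=[) ) $]
Step 25: reduce T->F. Stack=[E + ( E + ( T] ptr=11 lookahead=) remaining=[) ) $]
Step 26: reduce E->T. Stack=[E + ( E + ( E] ptr=11 lookahead=) remaining=[) ) $]
Step 27: shift ). Stack=[E + ( E + ( E )] ptr=12 lookahead=) remaining=[) $]
Step 28: reduce F->( E ). Stack=[E + ( E + F] ptr=12 lookahead=) remaining=[) $]
Step 29: reduce T->F. Stack=[E + ( E + T] ptr=12 lookahead=) remaining=[) $]
Step 30: reduce E->E + T. Stack=[E + ( E] ptr=12 lookahead=) remaining=[) $]
Step 31: shift ). Stack=[E + ( E )] ptr=13 lookahead=$ remaining=[$]
Step 32: reduce F->( E ). Stack=[E + F] ptr=13 lookahead=$ remaining=[$]
Step 33: reduce T->F. Stack=[E + T] ptr=13 lookahead=$ remaining=[$]
Step 34: reduce E->E + T. Stack=[E] ptr=13 lookahead=$ remaining=[$]
Step 35: accept. Stack=[E] ptr=13 lookahead=$ remaining=[$]

Answer: 35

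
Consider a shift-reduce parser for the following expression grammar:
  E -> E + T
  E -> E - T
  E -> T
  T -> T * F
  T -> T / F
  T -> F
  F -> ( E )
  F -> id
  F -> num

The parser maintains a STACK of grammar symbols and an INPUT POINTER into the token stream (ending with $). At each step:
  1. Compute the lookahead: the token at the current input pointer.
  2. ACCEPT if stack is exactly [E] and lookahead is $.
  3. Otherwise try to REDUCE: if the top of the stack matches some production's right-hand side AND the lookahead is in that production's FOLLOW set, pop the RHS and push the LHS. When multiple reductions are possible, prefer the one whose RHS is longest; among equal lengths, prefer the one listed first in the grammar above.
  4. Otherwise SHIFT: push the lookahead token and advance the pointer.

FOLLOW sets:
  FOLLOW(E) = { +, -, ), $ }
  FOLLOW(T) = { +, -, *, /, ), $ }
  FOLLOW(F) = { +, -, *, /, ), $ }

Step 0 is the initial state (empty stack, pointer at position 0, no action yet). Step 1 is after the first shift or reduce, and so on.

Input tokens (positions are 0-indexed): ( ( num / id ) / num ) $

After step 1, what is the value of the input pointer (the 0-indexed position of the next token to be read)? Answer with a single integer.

Answer: 1

Derivation:
Step 1: shift (. Stack=[(] ptr=1 lookahead=( remaining=[( num / id ) / num ) $]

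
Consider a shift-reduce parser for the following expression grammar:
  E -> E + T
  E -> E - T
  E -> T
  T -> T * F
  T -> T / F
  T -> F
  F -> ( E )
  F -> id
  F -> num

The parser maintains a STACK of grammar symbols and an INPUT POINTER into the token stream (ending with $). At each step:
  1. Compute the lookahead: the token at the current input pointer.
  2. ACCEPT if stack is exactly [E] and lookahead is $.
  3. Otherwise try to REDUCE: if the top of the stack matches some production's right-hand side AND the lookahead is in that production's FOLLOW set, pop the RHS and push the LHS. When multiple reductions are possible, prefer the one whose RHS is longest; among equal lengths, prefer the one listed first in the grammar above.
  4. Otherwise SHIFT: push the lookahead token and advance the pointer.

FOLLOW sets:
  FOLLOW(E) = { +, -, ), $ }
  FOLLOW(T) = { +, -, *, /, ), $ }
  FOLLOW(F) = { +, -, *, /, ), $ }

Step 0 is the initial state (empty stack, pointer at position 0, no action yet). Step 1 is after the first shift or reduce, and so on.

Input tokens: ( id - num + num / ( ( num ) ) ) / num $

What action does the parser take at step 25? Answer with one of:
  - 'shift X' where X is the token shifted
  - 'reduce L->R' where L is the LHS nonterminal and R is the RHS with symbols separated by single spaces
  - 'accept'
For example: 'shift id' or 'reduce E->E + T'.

Step 1: shift (. Stack=[(] ptr=1 lookahead=id remaining=[id - num + num / ( ( num ) ) ) / num $]
Step 2: shift id. Stack=[( id] ptr=2 lookahead=- remaining=[- num + num / ( ( num ) ) ) / num $]
Step 3: reduce F->id. Stack=[( F] ptr=2 lookahead=- remaining=[- num + num / ( ( num ) ) ) / num $]
Step 4: reduce T->F. Stack=[( T] ptr=2 lookahead=- remaining=[- num + num / ( ( num ) ) ) / num $]
Step 5: reduce E->T. Stack=[( E] ptr=2 lookahead=- remaining=[- num + num / ( ( num ) ) ) / num $]
Step 6: shift -. Stack=[( E -] ptr=3 lookahead=num remaining=[num + num / ( ( num ) ) ) / num $]
Step 7: shift num. Stack=[( E - num] ptr=4 lookahead=+ remaining=[+ num / ( ( num ) ) ) / num $]
Step 8: reduce F->num. Stack=[( E - F] ptr=4 lookahead=+ remaining=[+ num / ( ( num ) ) ) / num $]
Step 9: reduce T->F. Stack=[( E - T] ptr=4 lookahead=+ remaining=[+ num / ( ( num ) ) ) / num $]
Step 10: reduce E->E - T. Stack=[( E] ptr=4 lookahead=+ remaining=[+ num / ( ( num ) ) ) / num $]
Step 11: shift +. Stack=[( E +] ptr=5 lookahead=num remaining=[num / ( ( num ) ) ) / num $]
Step 12: shift num. Stack=[( E + num] ptr=6 lookahead=/ remaining=[/ ( ( num ) ) ) / num $]
Step 13: reduce F->num. Stack=[( E + F] ptr=6 lookahead=/ remaining=[/ ( ( num ) ) ) / num $]
Step 14: reduce T->F. Stack=[( E + T] ptr=6 lookahead=/ remaining=[/ ( ( num ) ) ) / num $]
Step 15: shift /. Stack=[( E + T /] ptr=7 lookahead=( remaining=[( ( num ) ) ) / num $]
Step 16: shift (. Stack=[( E + T / (] ptr=8 lookahead=( remaining=[( num ) ) ) / num $]
Step 17: shift (. Stack=[( E + T / ( (] ptr=9 lookahead=num remaining=[num ) ) ) / num $]
Step 18: shift num. Stack=[( E + T / ( ( num] ptr=10 lookahead=) remaining=[) ) ) / num $]
Step 19: reduce F->num. Stack=[( E + T / ( ( F] ptr=10 lookahead=) remaining=[) ) ) / num $]
Step 20: reduce T->F. Stack=[( E + T / ( ( T] ptr=10 lookahead=) remaining=[) ) ) / num $]
Step 21: reduce E->T. Stack=[( E + T / ( ( E] ptr=10 lookahead=) remaining=[) ) ) / num $]
Step 22: shift ). Stack=[( E + T / ( ( E )] ptr=11 lookahead=) remaining=[) ) / num $]
Step 23: reduce F->( E ). Stack=[( E + T / ( F] ptr=11 lookahead=) remaining=[) ) / num $]
Step 24: reduce T->F. Stack=[( E + T / ( T] ptr=11 lookahead=) remaining=[) ) / num $]
Step 25: reduce E->T. Stack=[( E + T / ( E] ptr=11 lookahead=) remaining=[) ) / num $]

Answer: reduce E->T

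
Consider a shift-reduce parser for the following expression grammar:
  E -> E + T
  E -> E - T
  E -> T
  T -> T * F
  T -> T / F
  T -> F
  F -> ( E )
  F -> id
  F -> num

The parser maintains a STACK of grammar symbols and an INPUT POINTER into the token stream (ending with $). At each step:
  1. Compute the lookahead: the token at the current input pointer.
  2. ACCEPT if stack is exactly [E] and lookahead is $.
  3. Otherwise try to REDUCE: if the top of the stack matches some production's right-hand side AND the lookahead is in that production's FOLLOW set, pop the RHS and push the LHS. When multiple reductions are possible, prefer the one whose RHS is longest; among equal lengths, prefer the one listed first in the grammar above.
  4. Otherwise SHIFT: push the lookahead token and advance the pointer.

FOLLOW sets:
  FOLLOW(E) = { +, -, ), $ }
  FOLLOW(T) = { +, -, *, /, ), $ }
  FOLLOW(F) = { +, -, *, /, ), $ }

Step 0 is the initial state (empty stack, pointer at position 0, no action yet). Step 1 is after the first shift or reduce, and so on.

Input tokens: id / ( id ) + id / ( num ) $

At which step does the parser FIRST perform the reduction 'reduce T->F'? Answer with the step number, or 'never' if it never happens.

Answer: 3

Derivation:
Step 1: shift id. Stack=[id] ptr=1 lookahead=/ remaining=[/ ( id ) + id / ( num ) $]
Step 2: reduce F->id. Stack=[F] ptr=1 lookahead=/ remaining=[/ ( id ) + id / ( num ) $]
Step 3: reduce T->F. Stack=[T] ptr=1 lookahead=/ remaining=[/ ( id ) + id / ( num ) $]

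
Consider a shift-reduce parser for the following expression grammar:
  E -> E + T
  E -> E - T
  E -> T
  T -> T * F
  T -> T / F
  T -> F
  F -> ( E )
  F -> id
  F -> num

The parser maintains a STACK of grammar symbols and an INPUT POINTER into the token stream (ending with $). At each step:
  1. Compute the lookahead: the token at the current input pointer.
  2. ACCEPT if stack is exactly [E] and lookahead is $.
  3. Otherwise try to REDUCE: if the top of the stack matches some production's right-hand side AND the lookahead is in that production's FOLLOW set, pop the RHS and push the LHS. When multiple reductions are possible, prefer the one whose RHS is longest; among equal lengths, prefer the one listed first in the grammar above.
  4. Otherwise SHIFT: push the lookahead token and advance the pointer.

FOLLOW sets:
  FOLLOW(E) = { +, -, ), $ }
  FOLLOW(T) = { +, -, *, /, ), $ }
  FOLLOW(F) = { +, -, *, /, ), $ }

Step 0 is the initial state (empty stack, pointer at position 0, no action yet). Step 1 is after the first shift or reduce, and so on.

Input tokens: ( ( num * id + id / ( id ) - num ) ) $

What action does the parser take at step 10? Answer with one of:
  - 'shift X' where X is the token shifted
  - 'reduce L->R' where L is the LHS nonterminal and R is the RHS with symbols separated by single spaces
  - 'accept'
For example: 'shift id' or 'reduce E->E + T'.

Answer: reduce E->T

Derivation:
Step 1: shift (. Stack=[(] ptr=1 lookahead=( remaining=[( num * id + id / ( id ) - num ) ) $]
Step 2: shift (. Stack=[( (] ptr=2 lookahead=num remaining=[num * id + id / ( id ) - num ) ) $]
Step 3: shift num. Stack=[( ( num] ptr=3 lookahead=* remaining=[* id + id / ( id ) - num ) ) $]
Step 4: reduce F->num. Stack=[( ( F] ptr=3 lookahead=* remaining=[* id + id / ( id ) - num ) ) $]
Step 5: reduce T->F. Stack=[( ( T] ptr=3 lookahead=* remaining=[* id + id / ( id ) - num ) ) $]
Step 6: shift *. Stack=[( ( T *] ptr=4 lookahead=id remaining=[id + id / ( id ) - num ) ) $]
Step 7: shift id. Stack=[( ( T * id] ptr=5 lookahead=+ remaining=[+ id / ( id ) - num ) ) $]
Step 8: reduce F->id. Stack=[( ( T * F] ptr=5 lookahead=+ remaining=[+ id / ( id ) - num ) ) $]
Step 9: reduce T->T * F. Stack=[( ( T] ptr=5 lookahead=+ remaining=[+ id / ( id ) - num ) ) $]
Step 10: reduce E->T. Stack=[( ( E] ptr=5 lookahead=+ remaining=[+ id / ( id ) - num ) ) $]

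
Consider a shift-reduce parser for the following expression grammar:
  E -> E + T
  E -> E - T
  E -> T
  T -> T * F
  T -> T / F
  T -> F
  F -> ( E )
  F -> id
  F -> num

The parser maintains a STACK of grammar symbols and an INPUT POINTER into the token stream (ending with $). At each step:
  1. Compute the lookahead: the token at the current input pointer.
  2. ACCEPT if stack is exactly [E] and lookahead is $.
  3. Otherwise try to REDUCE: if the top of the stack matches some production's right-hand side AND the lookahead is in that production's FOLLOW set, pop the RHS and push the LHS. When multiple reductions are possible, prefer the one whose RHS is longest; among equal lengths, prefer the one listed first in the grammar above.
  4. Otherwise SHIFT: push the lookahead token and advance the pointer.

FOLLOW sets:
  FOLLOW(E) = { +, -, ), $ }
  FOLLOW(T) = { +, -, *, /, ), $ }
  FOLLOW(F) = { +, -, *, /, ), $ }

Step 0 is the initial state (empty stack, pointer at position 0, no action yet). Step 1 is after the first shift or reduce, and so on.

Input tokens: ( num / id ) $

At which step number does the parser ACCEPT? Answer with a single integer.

Step 1: shift (. Stack=[(] ptr=1 lookahead=num remaining=[num / id ) $]
Step 2: shift num. Stack=[( num] ptr=2 lookahead=/ remaining=[/ id ) $]
Step 3: reduce F->num. Stack=[( F] ptr=2 lookahead=/ remaining=[/ id ) $]
Step 4: reduce T->F. Stack=[( T] ptr=2 lookahead=/ remaining=[/ id ) $]
Step 5: shift /. Stack=[( T /] ptr=3 lookahead=id remaining=[id ) $]
Step 6: shift id. Stack=[( T / id] ptr=4 lookahead=) remaining=[) $]
Step 7: reduce F->id. Stack=[( T / F] ptr=4 lookahead=) remaining=[) $]
Step 8: reduce T->T / F. Stack=[( T] ptr=4 lookahead=) remaining=[) $]
Step 9: reduce E->T. Stack=[( E] ptr=4 lookahead=) remaining=[) $]
Step 10: shift ). Stack=[( E )] ptr=5 lookahead=$ remaining=[$]
Step 11: reduce F->( E ). Stack=[F] ptr=5 lookahead=$ remaining=[$]
Step 12: reduce T->F. Stack=[T] ptr=5 lookahead=$ remaining=[$]
Step 13: reduce E->T. Stack=[E] ptr=5 lookahead=$ remaining=[$]
Step 14: accept. Stack=[E] ptr=5 lookahead=$ remaining=[$]

Answer: 14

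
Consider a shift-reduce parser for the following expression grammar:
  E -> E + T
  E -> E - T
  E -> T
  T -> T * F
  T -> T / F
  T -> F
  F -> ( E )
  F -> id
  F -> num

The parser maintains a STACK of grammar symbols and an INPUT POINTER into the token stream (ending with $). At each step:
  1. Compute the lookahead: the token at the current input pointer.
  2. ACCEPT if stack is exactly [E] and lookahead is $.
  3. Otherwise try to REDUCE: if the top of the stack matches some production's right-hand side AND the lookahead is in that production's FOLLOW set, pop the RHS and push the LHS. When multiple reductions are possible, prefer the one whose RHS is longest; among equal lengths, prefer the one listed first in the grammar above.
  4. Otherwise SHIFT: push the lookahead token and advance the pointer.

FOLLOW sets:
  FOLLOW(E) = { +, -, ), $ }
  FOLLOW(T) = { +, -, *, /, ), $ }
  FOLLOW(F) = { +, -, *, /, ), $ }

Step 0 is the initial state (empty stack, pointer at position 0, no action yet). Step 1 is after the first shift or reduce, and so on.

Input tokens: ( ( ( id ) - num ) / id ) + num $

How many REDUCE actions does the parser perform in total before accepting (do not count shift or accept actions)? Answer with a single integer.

Answer: 20

Derivation:
Step 1: shift (. Stack=[(] ptr=1 lookahead=( remaining=[( ( id ) - num ) / id ) + num $]
Step 2: shift (. Stack=[( (] ptr=2 lookahead=( remaining=[( id ) - num ) / id ) + num $]
Step 3: shift (. Stack=[( ( (] ptr=3 lookahead=id remaining=[id ) - num ) / id ) + num $]
Step 4: shift id. Stack=[( ( ( id] ptr=4 lookahead=) remaining=[) - num ) / id ) + num $]
Step 5: reduce F->id. Stack=[( ( ( F] ptr=4 lookahead=) remaining=[) - num ) / id ) + num $]
Step 6: reduce T->F. Stack=[( ( ( T] ptr=4 lookahead=) remaining=[) - num ) / id ) + num $]
Step 7: reduce E->T. Stack=[( ( ( E] ptr=4 lookahead=) remaining=[) - num ) / id ) + num $]
Step 8: shift ). Stack=[( ( ( E )] ptr=5 lookahead=- remaining=[- num ) / id ) + num $]
Step 9: reduce F->( E ). Stack=[( ( F] ptr=5 lookahead=- remaining=[- num ) / id ) + num $]
Step 10: reduce T->F. Stack=[( ( T] ptr=5 lookahead=- remaining=[- num ) / id ) + num $]
Step 11: reduce E->T. Stack=[( ( E] ptr=5 lookahead=- remaining=[- num ) / id ) + num $]
Step 12: shift -. Stack=[( ( E -] ptr=6 lookahead=num remaining=[num ) / id ) + num $]
Step 13: shift num. Stack=[( ( E - num] ptr=7 lookahead=) remaining=[) / id ) + num $]
Step 14: reduce F->num. Stack=[( ( E - F] ptr=7 lookahead=) remaining=[) / id ) + num $]
Step 15: reduce T->F. Stack=[( ( E - T] ptr=7 lookahead=) remaining=[) / id ) + num $]
Step 16: reduce E->E - T. Stack=[( ( E] ptr=7 lookahead=) remaining=[) / id ) + num $]
Step 17: shift ). Stack=[( ( E )] ptr=8 lookahead=/ remaining=[/ id ) + num $]
Step 18: reduce F->( E ). Stack=[( F] ptr=8 lookahead=/ remaining=[/ id ) + num $]
Step 19: reduce T->F. Stack=[( T] ptr=8 lookahead=/ remaining=[/ id ) + num $]
Step 20: shift /. Stack=[( T /] ptr=9 lookahead=id remaining=[id ) + num $]
Step 21: shift id. Stack=[( T / id] ptr=10 lookahead=) remaining=[) + num $]
Step 22: reduce F->id. Stack=[( T / F] ptr=10 lookahead=) remaining=[) + num $]
Step 23: reduce T->T / F. Stack=[( T] ptr=10 lookahead=) remaining=[) + num $]
Step 24: reduce E->T. Stack=[( E] ptr=10 lookahead=) remaining=[) + num $]
Step 25: shift ). Stack=[( E )] ptr=11 lookahead=+ remaining=[+ num $]
Step 26: reduce F->( E ). Stack=[F] ptr=11 lookahead=+ remaining=[+ num $]
Step 27: reduce T->F. Stack=[T] ptr=11 lookahead=+ remaining=[+ num $]
Step 28: reduce E->T. Stack=[E] ptr=11 lookahead=+ remaining=[+ num $]
Step 29: shift +. Stack=[E +] ptr=12 lookahead=num remaining=[num $]
Step 30: shift num. Stack=[E + num] ptr=13 lookahead=$ remaining=[$]
Step 31: reduce F->num. Stack=[E + F] ptr=13 lookahead=$ remaining=[$]
Step 32: reduce T->F. Stack=[E + T] ptr=13 lookahead=$ remaining=[$]
Step 33: reduce E->E + T. Stack=[E] ptr=13 lookahead=$ remaining=[$]
Step 34: accept. Stack=[E] ptr=13 lookahead=$ remaining=[$]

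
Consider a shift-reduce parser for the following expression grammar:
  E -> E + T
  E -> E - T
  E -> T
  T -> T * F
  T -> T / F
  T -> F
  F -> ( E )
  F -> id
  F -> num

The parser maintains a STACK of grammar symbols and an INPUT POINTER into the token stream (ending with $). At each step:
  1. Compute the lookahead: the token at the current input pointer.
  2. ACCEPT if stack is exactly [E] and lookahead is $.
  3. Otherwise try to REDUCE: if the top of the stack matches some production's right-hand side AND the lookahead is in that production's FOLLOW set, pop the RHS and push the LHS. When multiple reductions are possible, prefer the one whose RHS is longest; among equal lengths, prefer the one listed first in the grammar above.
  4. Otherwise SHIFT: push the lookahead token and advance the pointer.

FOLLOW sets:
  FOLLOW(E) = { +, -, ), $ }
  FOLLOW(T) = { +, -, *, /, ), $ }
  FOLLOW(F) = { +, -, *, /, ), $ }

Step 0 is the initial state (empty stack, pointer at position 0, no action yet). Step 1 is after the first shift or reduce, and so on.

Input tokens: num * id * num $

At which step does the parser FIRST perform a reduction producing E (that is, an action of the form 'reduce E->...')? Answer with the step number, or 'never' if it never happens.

Step 1: shift num. Stack=[num] ptr=1 lookahead=* remaining=[* id * num $]
Step 2: reduce F->num. Stack=[F] ptr=1 lookahead=* remaining=[* id * num $]
Step 3: reduce T->F. Stack=[T] ptr=1 lookahead=* remaining=[* id * num $]
Step 4: shift *. Stack=[T *] ptr=2 lookahead=id remaining=[id * num $]
Step 5: shift id. Stack=[T * id] ptr=3 lookahead=* remaining=[* num $]
Step 6: reduce F->id. Stack=[T * F] ptr=3 lookahead=* remaining=[* num $]
Step 7: reduce T->T * F. Stack=[T] ptr=3 lookahead=* remaining=[* num $]
Step 8: shift *. Stack=[T *] ptr=4 lookahead=num remaining=[num $]
Step 9: shift num. Stack=[T * num] ptr=5 lookahead=$ remaining=[$]
Step 10: reduce F->num. Stack=[T * F] ptr=5 lookahead=$ remaining=[$]
Step 11: reduce T->T * F. Stack=[T] ptr=5 lookahead=$ remaining=[$]
Step 12: reduce E->T. Stack=[E] ptr=5 lookahead=$ remaining=[$]

Answer: 12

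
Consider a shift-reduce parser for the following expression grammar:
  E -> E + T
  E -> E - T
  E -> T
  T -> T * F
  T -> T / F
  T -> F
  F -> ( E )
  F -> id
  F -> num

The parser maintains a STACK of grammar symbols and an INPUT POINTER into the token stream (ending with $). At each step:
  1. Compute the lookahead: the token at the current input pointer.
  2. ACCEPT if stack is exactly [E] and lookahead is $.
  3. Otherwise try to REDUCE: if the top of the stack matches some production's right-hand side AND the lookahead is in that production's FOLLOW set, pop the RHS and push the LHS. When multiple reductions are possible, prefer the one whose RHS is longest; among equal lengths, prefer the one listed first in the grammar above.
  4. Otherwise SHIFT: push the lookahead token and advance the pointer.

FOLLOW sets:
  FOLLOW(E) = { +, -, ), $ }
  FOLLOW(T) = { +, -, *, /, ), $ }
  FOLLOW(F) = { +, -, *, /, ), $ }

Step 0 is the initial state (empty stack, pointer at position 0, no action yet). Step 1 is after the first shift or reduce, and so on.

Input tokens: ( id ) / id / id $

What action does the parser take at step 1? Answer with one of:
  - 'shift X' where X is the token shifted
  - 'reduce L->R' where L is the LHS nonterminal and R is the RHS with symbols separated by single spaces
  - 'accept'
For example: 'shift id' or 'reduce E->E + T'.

Step 1: shift (. Stack=[(] ptr=1 lookahead=id remaining=[id ) / id / id $]

Answer: shift (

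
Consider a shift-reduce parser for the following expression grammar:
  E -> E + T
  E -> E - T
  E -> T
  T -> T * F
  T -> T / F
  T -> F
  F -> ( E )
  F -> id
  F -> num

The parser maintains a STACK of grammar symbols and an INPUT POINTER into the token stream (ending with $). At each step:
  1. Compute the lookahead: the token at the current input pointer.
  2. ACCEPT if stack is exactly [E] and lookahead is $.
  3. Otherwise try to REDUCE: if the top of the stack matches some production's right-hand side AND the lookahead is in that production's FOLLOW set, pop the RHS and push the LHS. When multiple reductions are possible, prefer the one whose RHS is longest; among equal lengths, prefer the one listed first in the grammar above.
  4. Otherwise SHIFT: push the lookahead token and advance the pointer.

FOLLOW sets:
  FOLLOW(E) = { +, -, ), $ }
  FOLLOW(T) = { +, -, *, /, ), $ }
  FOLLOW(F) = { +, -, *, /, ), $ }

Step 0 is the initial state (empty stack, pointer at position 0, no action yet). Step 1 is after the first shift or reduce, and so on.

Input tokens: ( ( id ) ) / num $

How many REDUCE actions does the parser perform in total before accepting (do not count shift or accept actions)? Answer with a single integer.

Step 1: shift (. Stack=[(] ptr=1 lookahead=( remaining=[( id ) ) / num $]
Step 2: shift (. Stack=[( (] ptr=2 lookahead=id remaining=[id ) ) / num $]
Step 3: shift id. Stack=[( ( id] ptr=3 lookahead=) remaining=[) ) / num $]
Step 4: reduce F->id. Stack=[( ( F] ptr=3 lookahead=) remaining=[) ) / num $]
Step 5: reduce T->F. Stack=[( ( T] ptr=3 lookahead=) remaining=[) ) / num $]
Step 6: reduce E->T. Stack=[( ( E] ptr=3 lookahead=) remaining=[) ) / num $]
Step 7: shift ). Stack=[( ( E )] ptr=4 lookahead=) remaining=[) / num $]
Step 8: reduce F->( E ). Stack=[( F] ptr=4 lookahead=) remaining=[) / num $]
Step 9: reduce T->F. Stack=[( T] ptr=4 lookahead=) remaining=[) / num $]
Step 10: reduce E->T. Stack=[( E] ptr=4 lookahead=) remaining=[) / num $]
Step 11: shift ). Stack=[( E )] ptr=5 lookahead=/ remaining=[/ num $]
Step 12: reduce F->( E ). Stack=[F] ptr=5 lookahead=/ remaining=[/ num $]
Step 13: reduce T->F. Stack=[T] ptr=5 lookahead=/ remaining=[/ num $]
Step 14: shift /. Stack=[T /] ptr=6 lookahead=num remaining=[num $]
Step 15: shift num. Stack=[T / num] ptr=7 lookahead=$ remaining=[$]
Step 16: reduce F->num. Stack=[T / F] ptr=7 lookahead=$ remaining=[$]
Step 17: reduce T->T / F. Stack=[T] ptr=7 lookahead=$ remaining=[$]
Step 18: reduce E->T. Stack=[E] ptr=7 lookahead=$ remaining=[$]
Step 19: accept. Stack=[E] ptr=7 lookahead=$ remaining=[$]

Answer: 11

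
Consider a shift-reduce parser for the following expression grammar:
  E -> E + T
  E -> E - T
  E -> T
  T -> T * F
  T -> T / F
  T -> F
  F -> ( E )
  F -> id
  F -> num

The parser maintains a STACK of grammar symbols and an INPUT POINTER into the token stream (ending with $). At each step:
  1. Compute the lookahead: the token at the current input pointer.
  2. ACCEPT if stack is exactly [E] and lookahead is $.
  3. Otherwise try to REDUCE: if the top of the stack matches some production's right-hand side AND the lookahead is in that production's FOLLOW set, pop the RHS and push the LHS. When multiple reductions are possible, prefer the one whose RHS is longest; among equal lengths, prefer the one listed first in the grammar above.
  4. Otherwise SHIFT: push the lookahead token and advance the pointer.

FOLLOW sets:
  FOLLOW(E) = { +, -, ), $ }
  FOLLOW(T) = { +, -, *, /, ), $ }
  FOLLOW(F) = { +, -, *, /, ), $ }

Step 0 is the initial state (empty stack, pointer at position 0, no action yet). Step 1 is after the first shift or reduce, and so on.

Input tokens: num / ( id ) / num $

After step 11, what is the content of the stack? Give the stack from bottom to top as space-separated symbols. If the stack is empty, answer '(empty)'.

Step 1: shift num. Stack=[num] ptr=1 lookahead=/ remaining=[/ ( id ) / num $]
Step 2: reduce F->num. Stack=[F] ptr=1 lookahead=/ remaining=[/ ( id ) / num $]
Step 3: reduce T->F. Stack=[T] ptr=1 lookahead=/ remaining=[/ ( id ) / num $]
Step 4: shift /. Stack=[T /] ptr=2 lookahead=( remaining=[( id ) / num $]
Step 5: shift (. Stack=[T / (] ptr=3 lookahead=id remaining=[id ) / num $]
Step 6: shift id. Stack=[T / ( id] ptr=4 lookahead=) remaining=[) / num $]
Step 7: reduce F->id. Stack=[T / ( F] ptr=4 lookahead=) remaining=[) / num $]
Step 8: reduce T->F. Stack=[T / ( T] ptr=4 lookahead=) remaining=[) / num $]
Step 9: reduce E->T. Stack=[T / ( E] ptr=4 lookahead=) remaining=[) / num $]
Step 10: shift ). Stack=[T / ( E )] ptr=5 lookahead=/ remaining=[/ num $]
Step 11: reduce F->( E ). Stack=[T / F] ptr=5 lookahead=/ remaining=[/ num $]

Answer: T / F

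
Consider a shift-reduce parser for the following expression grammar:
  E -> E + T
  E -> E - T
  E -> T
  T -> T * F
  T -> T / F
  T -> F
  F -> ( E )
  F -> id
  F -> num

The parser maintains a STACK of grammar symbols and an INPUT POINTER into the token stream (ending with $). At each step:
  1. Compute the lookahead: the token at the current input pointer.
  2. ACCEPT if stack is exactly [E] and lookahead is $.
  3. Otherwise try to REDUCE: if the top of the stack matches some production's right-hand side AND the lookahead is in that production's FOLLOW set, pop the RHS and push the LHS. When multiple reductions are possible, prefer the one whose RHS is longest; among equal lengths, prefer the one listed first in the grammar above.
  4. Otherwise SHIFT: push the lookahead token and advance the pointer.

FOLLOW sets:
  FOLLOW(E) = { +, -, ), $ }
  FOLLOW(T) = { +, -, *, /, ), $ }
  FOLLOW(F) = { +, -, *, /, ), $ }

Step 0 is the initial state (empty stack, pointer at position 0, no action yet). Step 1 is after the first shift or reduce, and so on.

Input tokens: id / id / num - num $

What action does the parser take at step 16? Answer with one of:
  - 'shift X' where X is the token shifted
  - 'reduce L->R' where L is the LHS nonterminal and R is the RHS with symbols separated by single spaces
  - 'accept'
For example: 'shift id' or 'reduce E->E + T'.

Answer: reduce T->F

Derivation:
Step 1: shift id. Stack=[id] ptr=1 lookahead=/ remaining=[/ id / num - num $]
Step 2: reduce F->id. Stack=[F] ptr=1 lookahead=/ remaining=[/ id / num - num $]
Step 3: reduce T->F. Stack=[T] ptr=1 lookahead=/ remaining=[/ id / num - num $]
Step 4: shift /. Stack=[T /] ptr=2 lookahead=id remaining=[id / num - num $]
Step 5: shift id. Stack=[T / id] ptr=3 lookahead=/ remaining=[/ num - num $]
Step 6: reduce F->id. Stack=[T / F] ptr=3 lookahead=/ remaining=[/ num - num $]
Step 7: reduce T->T / F. Stack=[T] ptr=3 lookahead=/ remaining=[/ num - num $]
Step 8: shift /. Stack=[T /] ptr=4 lookahead=num remaining=[num - num $]
Step 9: shift num. Stack=[T / num] ptr=5 lookahead=- remaining=[- num $]
Step 10: reduce F->num. Stack=[T / F] ptr=5 lookahead=- remaining=[- num $]
Step 11: reduce T->T / F. Stack=[T] ptr=5 lookahead=- remaining=[- num $]
Step 12: reduce E->T. Stack=[E] ptr=5 lookahead=- remaining=[- num $]
Step 13: shift -. Stack=[E -] ptr=6 lookahead=num remaining=[num $]
Step 14: shift num. Stack=[E - num] ptr=7 lookahead=$ remaining=[$]
Step 15: reduce F->num. Stack=[E - F] ptr=7 lookahead=$ remaining=[$]
Step 16: reduce T->F. Stack=[E - T] ptr=7 lookahead=$ remaining=[$]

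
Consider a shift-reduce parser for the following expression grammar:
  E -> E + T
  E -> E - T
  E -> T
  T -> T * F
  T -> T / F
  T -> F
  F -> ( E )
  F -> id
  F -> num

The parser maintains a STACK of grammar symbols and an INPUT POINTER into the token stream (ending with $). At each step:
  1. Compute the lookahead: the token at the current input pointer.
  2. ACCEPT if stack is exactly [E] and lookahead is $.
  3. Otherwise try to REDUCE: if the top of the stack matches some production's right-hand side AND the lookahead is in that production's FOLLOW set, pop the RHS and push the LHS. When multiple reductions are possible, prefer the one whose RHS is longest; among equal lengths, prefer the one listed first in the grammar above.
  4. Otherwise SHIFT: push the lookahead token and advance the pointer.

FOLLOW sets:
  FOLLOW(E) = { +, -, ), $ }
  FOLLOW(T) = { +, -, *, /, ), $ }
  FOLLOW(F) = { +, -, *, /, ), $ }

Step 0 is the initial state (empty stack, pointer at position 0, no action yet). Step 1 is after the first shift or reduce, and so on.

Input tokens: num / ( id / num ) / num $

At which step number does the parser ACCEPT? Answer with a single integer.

Answer: 22

Derivation:
Step 1: shift num. Stack=[num] ptr=1 lookahead=/ remaining=[/ ( id / num ) / num $]
Step 2: reduce F->num. Stack=[F] ptr=1 lookahead=/ remaining=[/ ( id / num ) / num $]
Step 3: reduce T->F. Stack=[T] ptr=1 lookahead=/ remaining=[/ ( id / num ) / num $]
Step 4: shift /. Stack=[T /] ptr=2 lookahead=( remaining=[( id / num ) / num $]
Step 5: shift (. Stack=[T / (] ptr=3 lookahead=id remaining=[id / num ) / num $]
Step 6: shift id. Stack=[T / ( id] ptr=4 lookahead=/ remaining=[/ num ) / num $]
Step 7: reduce F->id. Stack=[T / ( F] ptr=4 lookahead=/ remaining=[/ num ) / num $]
Step 8: reduce T->F. Stack=[T / ( T] ptr=4 lookahead=/ remaining=[/ num ) / num $]
Step 9: shift /. Stack=[T / ( T /] ptr=5 lookahead=num remaining=[num ) / num $]
Step 10: shift num. Stack=[T / ( T / num] ptr=6 lookahead=) remaining=[) / num $]
Step 11: reduce F->num. Stack=[T / ( T / F] ptr=6 lookahead=) remaining=[) / num $]
Step 12: reduce T->T / F. Stack=[T / ( T] ptr=6 lookahead=) remaining=[) / num $]
Step 13: reduce E->T. Stack=[T / ( E] ptr=6 lookahead=) remaining=[) / num $]
Step 14: shift ). Stack=[T / ( E )] ptr=7 lookahead=/ remaining=[/ num $]
Step 15: reduce F->( E ). Stack=[T / F] ptr=7 lookahead=/ remaining=[/ num $]
Step 16: reduce T->T / F. Stack=[T] ptr=7 lookahead=/ remaining=[/ num $]
Step 17: shift /. Stack=[T /] ptr=8 lookahead=num remaining=[num $]
Step 18: shift num. Stack=[T / num] ptr=9 lookahead=$ remaining=[$]
Step 19: reduce F->num. Stack=[T / F] ptr=9 lookahead=$ remaining=[$]
Step 20: reduce T->T / F. Stack=[T] ptr=9 lookahead=$ remaining=[$]
Step 21: reduce E->T. Stack=[E] ptr=9 lookahead=$ remaining=[$]
Step 22: accept. Stack=[E] ptr=9 lookahead=$ remaining=[$]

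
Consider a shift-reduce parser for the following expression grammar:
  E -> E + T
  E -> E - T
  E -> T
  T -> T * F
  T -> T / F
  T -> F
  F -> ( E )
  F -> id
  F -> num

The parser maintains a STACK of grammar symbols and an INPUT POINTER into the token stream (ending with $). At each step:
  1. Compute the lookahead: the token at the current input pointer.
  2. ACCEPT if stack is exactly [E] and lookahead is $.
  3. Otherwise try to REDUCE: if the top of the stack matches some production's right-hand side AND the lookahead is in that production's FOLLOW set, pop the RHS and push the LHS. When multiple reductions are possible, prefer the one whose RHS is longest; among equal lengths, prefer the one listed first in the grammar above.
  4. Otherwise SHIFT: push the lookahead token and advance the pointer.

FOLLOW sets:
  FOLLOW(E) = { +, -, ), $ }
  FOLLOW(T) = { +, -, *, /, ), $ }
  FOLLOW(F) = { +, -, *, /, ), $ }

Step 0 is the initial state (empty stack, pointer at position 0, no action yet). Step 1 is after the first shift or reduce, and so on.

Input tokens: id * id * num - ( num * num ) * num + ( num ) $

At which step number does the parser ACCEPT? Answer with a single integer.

Step 1: shift id. Stack=[id] ptr=1 lookahead=* remaining=[* id * num - ( num * num ) * num + ( num ) $]
Step 2: reduce F->id. Stack=[F] ptr=1 lookahead=* remaining=[* id * num - ( num * num ) * num + ( num ) $]
Step 3: reduce T->F. Stack=[T] ptr=1 lookahead=* remaining=[* id * num - ( num * num ) * num + ( num ) $]
Step 4: shift *. Stack=[T *] ptr=2 lookahead=id remaining=[id * num - ( num * num ) * num + ( num ) $]
Step 5: shift id. Stack=[T * id] ptr=3 lookahead=* remaining=[* num - ( num * num ) * num + ( num ) $]
Step 6: reduce F->id. Stack=[T * F] ptr=3 lookahead=* remaining=[* num - ( num * num ) * num + ( num ) $]
Step 7: reduce T->T * F. Stack=[T] ptr=3 lookahead=* remaining=[* num - ( num * num ) * num + ( num ) $]
Step 8: shift *. Stack=[T *] ptr=4 lookahead=num remaining=[num - ( num * num ) * num + ( num ) $]
Step 9: shift num. Stack=[T * num] ptr=5 lookahead=- remaining=[- ( num * num ) * num + ( num ) $]
Step 10: reduce F->num. Stack=[T * F] ptr=5 lookahead=- remaining=[- ( num * num ) * num + ( num ) $]
Step 11: reduce T->T * F. Stack=[T] ptr=5 lookahead=- remaining=[- ( num * num ) * num + ( num ) $]
Step 12: reduce E->T. Stack=[E] ptr=5 lookahead=- remaining=[- ( num * num ) * num + ( num ) $]
Step 13: shift -. Stack=[E -] ptr=6 lookahead=( remaining=[( num * num ) * num + ( num ) $]
Step 14: shift (. Stack=[E - (] ptr=7 lookahead=num remaining=[num * num ) * num + ( num ) $]
Step 15: shift num. Stack=[E - ( num] ptr=8 lookahead=* remaining=[* num ) * num + ( num ) $]
Step 16: reduce F->num. Stack=[E - ( F] ptr=8 lookahead=* remaining=[* num ) * num + ( num ) $]
Step 17: reduce T->F. Stack=[E - ( T] ptr=8 lookahead=* remaining=[* num ) * num + ( num ) $]
Step 18: shift *. Stack=[E - ( T *] ptr=9 lookahead=num remaining=[num ) * num + ( num ) $]
Step 19: shift num. Stack=[E - ( T * num] ptr=10 lookahead=) remaining=[) * num + ( num ) $]
Step 20: reduce F->num. Stack=[E - ( T * F] ptr=10 lookahead=) remaining=[) * num + ( num ) $]
Step 21: reduce T->T * F. Stack=[E - ( T] ptr=10 lookahead=) remaining=[) * num + ( num ) $]
Step 22: reduce E->T. Stack=[E - ( E] ptr=10 lookahead=) remaining=[) * num + ( num ) $]
Step 23: shift ). Stack=[E - ( E )] ptr=11 lookahead=* remaining=[* num + ( num ) $]
Step 24: reduce F->( E ). Stack=[E - F] ptr=11 lookahead=* remaining=[* num + ( num ) $]
Step 25: reduce T->F. Stack=[E - T] ptr=11 lookahead=* remaining=[* num + ( num ) $]
Step 26: shift *. Stack=[E - T *] ptr=12 lookahead=num remaining=[num + ( num ) $]
Step 27: shift num. Stack=[E - T * num] ptr=13 lookahead=+ remaining=[+ ( num ) $]
Step 28: reduce F->num. Stack=[E - T * F] ptr=13 lookahead=+ remaining=[+ ( num ) $]
Step 29: reduce T->T * F. Stack=[E - T] ptr=13 lookahead=+ remaining=[+ ( num ) $]
Step 30: reduce E->E - T. Stack=[E] ptr=13 lookahead=+ remaining=[+ ( num ) $]
Step 31: shift +. Stack=[E +] ptr=14 lookahead=( remaining=[( num ) $]
Step 32: shift (. Stack=[E + (] ptr=15 lookahead=num remaining=[num ) $]
Step 33: shift num. Stack=[E + ( num] ptr=16 lookahead=) remaining=[) $]
Step 34: reduce F->num. Stack=[E + ( F] ptr=16 lookahead=) remaining=[) $]
Step 35: reduce T->F. Stack=[E + ( T] ptr=16 lookahead=) remaining=[) $]
Step 36: reduce E->T. Stack=[E + ( E] ptr=16 lookahead=) remaining=[) $]
Step 37: shift ). Stack=[E + ( E )] ptr=17 lookahead=$ remaining=[$]
Step 38: reduce F->( E ). Stack=[E + F] ptr=17 lookahead=$ remaining=[$]
Step 39: reduce T->F. Stack=[E + T] ptr=17 lookahead=$ remaining=[$]
Step 40: reduce E->E + T. Stack=[E] ptr=17 lookahead=$ remaining=[$]
Step 41: accept. Stack=[E] ptr=17 lookahead=$ remaining=[$]

Answer: 41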